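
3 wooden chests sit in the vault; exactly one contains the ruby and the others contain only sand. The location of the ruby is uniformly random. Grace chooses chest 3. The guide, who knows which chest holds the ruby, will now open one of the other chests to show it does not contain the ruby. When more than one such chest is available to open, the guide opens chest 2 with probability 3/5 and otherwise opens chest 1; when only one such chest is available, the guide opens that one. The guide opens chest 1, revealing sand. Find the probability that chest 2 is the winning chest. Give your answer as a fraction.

5/7

Consider each possible location of the ruby in turn.
If it is in chest 1 (prior 1/3): the guide opened chest 1, so this case is ruled out; weight (1/3)·0 = 0.
If it is in chest 2 (prior 1/3): only chest 1 is available, probability 1; weight (1/3)·1 = 1/3.
If it is in chest 3 (prior 1/3): chest 2 is available but not opened, probability 2/5; weight (1/3)·(2/5) = 2/15.
The weights sum to 7/15.
So P(the ruby in chest 2 | the guide opened chest 1) = (1/3) / (7/15) = 5/7.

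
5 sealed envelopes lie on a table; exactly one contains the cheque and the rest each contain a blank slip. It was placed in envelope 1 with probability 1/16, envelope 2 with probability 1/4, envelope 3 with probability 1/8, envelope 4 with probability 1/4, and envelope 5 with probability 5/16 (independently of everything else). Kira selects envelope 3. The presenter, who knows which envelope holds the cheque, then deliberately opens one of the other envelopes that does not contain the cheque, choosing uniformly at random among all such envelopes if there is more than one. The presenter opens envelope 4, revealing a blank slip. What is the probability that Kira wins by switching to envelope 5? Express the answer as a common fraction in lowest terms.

10/23

Consider each possible location of the cheque in turn.
If it is in envelope 1 (prior 1/16): the presenter has 3 equally likely choices, so probability 1/3; weight (1/16)·(1/3) = 1/48.
If it is in envelope 2 (prior 1/4): the presenter has 3 equally likely choices, so probability 1/3; weight (1/4)·(1/3) = 1/12.
If it is in envelope 3 (prior 1/8): the presenter has 4 equally likely choices, so probability 1/4; weight (1/8)·(1/4) = 1/32.
If it is in envelope 4 (prior 1/4): the presenter opened envelope 4, so this case is ruled out; weight (1/4)·0 = 0.
If it is in envelope 5 (prior 5/16): the presenter has 3 equally likely choices, so probability 1/3; weight (5/16)·(1/3) = 5/48.
The weights sum to 23/96.
So P(the cheque in envelope 5 | the presenter opened envelope 4) = (5/48) / (23/96) = 10/23.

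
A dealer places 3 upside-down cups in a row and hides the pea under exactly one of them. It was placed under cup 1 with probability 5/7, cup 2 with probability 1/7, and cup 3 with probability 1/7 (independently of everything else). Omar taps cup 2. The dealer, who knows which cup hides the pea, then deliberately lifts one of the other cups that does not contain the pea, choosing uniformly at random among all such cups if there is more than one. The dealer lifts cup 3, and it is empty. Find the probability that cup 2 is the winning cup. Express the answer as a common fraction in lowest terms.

1/11

Apply Bayes' rule, conditioning on where the pea actually is.
If it is under cup 1 (prior 5/7): the dealer has no choice, probability 1; weight (5/7)·1 = 5/7.
If it is under cup 2 (prior 1/7): the dealer has 2 equally likely choices, so probability 1/2; weight (1/7)·(1/2) = 1/14.
If it is under cup 3 (prior 1/7): the dealer opened cup 3, so this case is ruled out; weight (1/7)·0 = 0.
The weights sum to 11/14.
So P(the pea under cup 2 | the dealer opened cup 3) = (1/14) / (11/14) = 1/11.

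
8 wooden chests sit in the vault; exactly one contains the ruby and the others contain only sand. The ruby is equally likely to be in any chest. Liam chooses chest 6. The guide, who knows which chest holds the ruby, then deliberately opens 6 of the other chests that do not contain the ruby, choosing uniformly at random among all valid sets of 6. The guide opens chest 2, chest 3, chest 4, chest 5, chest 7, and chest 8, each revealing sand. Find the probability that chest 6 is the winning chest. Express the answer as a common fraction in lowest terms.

1/8

Apply Bayes' rule, conditioning on where the ruby actually is.
If it is in chest 1 (prior 1/8): the guide has no choice, probability 1; weight (1/8)·1 = 1/8.
If it is in any of chests 2, 3, 4, 5, 7, and 8 (prior 1/8 each): that chest was opened and seen not to hold the prize — ruled out; weight (1/8)·0 = 0 each.
If it is in chest 6 (prior 1/8): the guide has 7 equally likely choices, so probability 1/7; weight (1/8)·(1/7) = 1/56.
The weights sum to 1/7.
So P(the ruby in chest 6 | the guide opened chest 2, chest 3, chest 4, chest 5, chest 7, and chest 8) = (1/56) / (1/7) = 1/8.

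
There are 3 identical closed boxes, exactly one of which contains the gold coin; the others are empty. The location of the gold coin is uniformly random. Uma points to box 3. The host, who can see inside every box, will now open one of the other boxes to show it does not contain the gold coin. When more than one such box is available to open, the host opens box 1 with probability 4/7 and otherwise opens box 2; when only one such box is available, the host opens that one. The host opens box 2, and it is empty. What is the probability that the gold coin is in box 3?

Consider each possible location of the gold coin in turn.
If it is in box 1 (prior 1/3): only box 2 is available, probability 1; weight (1/3)·1 = 1/3.
If it is in box 2 (prior 1/3): the host opened box 2, so this case is ruled out; weight (1/3)·0 = 0.
If it is in box 3 (prior 1/3): box 1 is available but not opened, probability 3/7; weight (1/3)·(3/7) = 1/7.
The weights sum to 10/21.
So P(the gold coin in box 3 | the host opened box 2) = (1/7) / (10/21) = 3/10.

3/10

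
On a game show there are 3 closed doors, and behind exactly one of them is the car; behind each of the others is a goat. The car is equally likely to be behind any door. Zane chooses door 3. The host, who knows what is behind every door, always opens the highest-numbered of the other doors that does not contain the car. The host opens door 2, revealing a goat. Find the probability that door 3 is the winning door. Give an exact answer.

Condition on the true location of the car.
If it is behind either of doors 1 and 3 (prior 1/3 each): door 2 is the highest-numbered option available, probability 1; weight (1/3)·1 = 1/3 each.
If it is behind door 2 (prior 1/3): the host opened door 2, so this case is ruled out; weight (1/3)·0 = 0.
The weights sum to 2/3.
So P(the car behind door 3 | the host opened door 2) = (1/3) / (2/3) = 1/2.

1/2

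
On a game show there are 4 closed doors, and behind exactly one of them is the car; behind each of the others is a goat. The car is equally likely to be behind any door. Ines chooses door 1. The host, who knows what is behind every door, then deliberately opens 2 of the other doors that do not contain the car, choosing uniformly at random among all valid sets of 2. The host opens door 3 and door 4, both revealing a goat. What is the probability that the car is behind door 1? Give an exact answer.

1/4

Apply Bayes' rule, conditioning on where the car actually is.
If it is behind door 1 (prior 1/4): the host has 3 equally likely choices, so probability 1/3; weight (1/4)·(1/3) = 1/12.
If it is behind door 2 (prior 1/4): the host has no choice, probability 1; weight (1/4)·1 = 1/4.
If it is behind either of doors 3 and 4 (prior 1/4 each): that door was opened and seen not to hold the prize — ruled out; weight (1/4)·0 = 0 each.
The weights sum to 1/3.
So P(the car behind door 1 | the host opened door 3 and door 4) = (1/12) / (1/3) = 1/4.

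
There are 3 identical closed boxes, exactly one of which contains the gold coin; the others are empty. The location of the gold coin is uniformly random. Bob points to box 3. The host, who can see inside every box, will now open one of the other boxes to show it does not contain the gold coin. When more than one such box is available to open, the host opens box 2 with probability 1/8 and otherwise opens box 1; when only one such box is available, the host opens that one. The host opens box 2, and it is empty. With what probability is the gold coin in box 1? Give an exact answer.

8/9

Condition on the true location of the gold coin.
If it is in box 1 (prior 1/3): only box 2 is available, probability 1; weight (1/3)·1 = 1/3.
If it is in box 2 (prior 1/3): the host opened box 2, so this case is ruled out; weight (1/3)·0 = 0.
If it is in box 3 (prior 1/3): box 2 is available, opened with probability 1/8; weight (1/3)·(1/8) = 1/24.
The weights sum to 3/8.
So P(the gold coin in box 1 | the host opened box 2) = (1/3) / (3/8) = 8/9.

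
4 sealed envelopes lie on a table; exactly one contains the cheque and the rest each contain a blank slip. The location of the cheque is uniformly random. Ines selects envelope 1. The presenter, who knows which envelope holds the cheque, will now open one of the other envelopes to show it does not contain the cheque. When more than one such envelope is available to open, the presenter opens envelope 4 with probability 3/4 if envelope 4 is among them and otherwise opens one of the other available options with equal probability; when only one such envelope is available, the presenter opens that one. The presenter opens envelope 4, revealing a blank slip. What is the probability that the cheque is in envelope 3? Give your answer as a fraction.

1/3

Condition on the true location of the cheque.
If it is in any of envelopes 1, 2, and 3 (prior 1/4 each): envelope 4 is available, opened with probability 3/4; weight (1/4)·(3/4) = 3/16 each.
If it is in envelope 4 (prior 1/4): the presenter opened envelope 4, so this case is ruled out; weight (1/4)·0 = 0.
The weights sum to 9/16.
So P(the cheque in envelope 3 | the presenter opened envelope 4) = (3/16) / (9/16) = 1/3.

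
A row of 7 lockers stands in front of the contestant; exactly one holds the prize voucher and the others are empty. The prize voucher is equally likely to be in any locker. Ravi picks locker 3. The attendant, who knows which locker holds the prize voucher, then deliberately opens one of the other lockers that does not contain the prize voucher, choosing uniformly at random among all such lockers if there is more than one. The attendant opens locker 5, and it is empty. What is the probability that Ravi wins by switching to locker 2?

6/35

Consider each possible location of the prize voucher in turn.
If it is in any of lockers 1, 2, 4, 6, and 7 (prior 1/7 each): the attendant has 5 equally likely choices, so probability 1/5; weight (1/7)·(1/5) = 1/35 each.
If it is in locker 3 (prior 1/7): the attendant has 6 equally likely choices, so probability 1/6; weight (1/7)·(1/6) = 1/42.
If it is in locker 5 (prior 1/7): the attendant opened locker 5, so this case is ruled out; weight (1/7)·0 = 0.
The weights sum to 1/6.
So P(the prize voucher in locker 2 | the attendant opened locker 5) = (1/35) / (1/6) = 6/35.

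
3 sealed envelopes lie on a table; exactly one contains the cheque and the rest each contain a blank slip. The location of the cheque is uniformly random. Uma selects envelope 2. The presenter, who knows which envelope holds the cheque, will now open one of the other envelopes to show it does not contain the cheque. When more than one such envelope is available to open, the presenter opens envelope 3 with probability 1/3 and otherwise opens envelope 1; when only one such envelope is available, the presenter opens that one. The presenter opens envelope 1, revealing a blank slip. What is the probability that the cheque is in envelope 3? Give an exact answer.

3/5

Consider each possible location of the cheque in turn.
If it is in envelope 1 (prior 1/3): the presenter opened envelope 1, so this case is ruled out; weight (1/3)·0 = 0.
If it is in envelope 2 (prior 1/3): envelope 3 is available but not opened, probability 2/3; weight (1/3)·(2/3) = 2/9.
If it is in envelope 3 (prior 1/3): only envelope 1 is available, probability 1; weight (1/3)·1 = 1/3.
The weights sum to 5/9.
So P(the cheque in envelope 3 | the presenter opened envelope 1) = (1/3) / (5/9) = 3/5.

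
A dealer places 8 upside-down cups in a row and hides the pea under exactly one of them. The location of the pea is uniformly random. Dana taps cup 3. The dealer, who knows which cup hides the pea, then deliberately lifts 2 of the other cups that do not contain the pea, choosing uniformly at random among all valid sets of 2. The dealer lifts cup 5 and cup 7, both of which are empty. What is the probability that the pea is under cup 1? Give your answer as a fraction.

Apply Bayes' rule, conditioning on where the pea actually is.
If it is under any of cups 1, 2, 4, 6, and 8 (prior 1/8 each): the dealer has 15 equally likely choices, so probability 1/15; weight (1/8)·(1/15) = 1/120 each.
If it is under cup 3 (prior 1/8): the dealer has 21 equally likely choices, so probability 1/21; weight (1/8)·(1/21) = 1/168.
If it is under either of cups 5 and 7 (prior 1/8 each): that cup was opened and seen not to hold the prize — ruled out; weight (1/8)·0 = 0 each.
The weights sum to 1/21.
So P(the pea under cup 1 | the dealer opened cup 5 and cup 7) = (1/120) / (1/21) = 7/40.

7/40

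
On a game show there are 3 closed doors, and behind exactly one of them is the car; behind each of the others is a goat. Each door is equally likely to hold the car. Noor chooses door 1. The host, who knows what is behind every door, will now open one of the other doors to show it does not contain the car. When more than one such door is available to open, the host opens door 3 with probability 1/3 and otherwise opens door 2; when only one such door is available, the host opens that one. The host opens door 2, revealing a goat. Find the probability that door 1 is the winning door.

2/5

Condition on the true location of the car.
If it is behind door 1 (prior 1/3): door 3 is available but not opened, probability 2/3; weight (1/3)·(2/3) = 2/9.
If it is behind door 2 (prior 1/3): the host opened door 2, so this case is ruled out; weight (1/3)·0 = 0.
If it is behind door 3 (prior 1/3): only door 2 is available, probability 1; weight (1/3)·1 = 1/3.
The weights sum to 5/9.
So P(the car behind door 1 | the host opened door 2) = (2/9) / (5/9) = 2/5.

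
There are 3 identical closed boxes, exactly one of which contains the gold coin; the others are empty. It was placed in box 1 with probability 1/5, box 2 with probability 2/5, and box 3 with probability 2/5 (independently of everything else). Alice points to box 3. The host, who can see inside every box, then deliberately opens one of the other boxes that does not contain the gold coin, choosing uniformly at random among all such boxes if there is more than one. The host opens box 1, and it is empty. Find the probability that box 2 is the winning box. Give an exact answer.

2/3

Condition on the true location of the gold coin.
If it is in box 1 (prior 1/5): the host opened box 1, so this case is ruled out; weight (1/5)·0 = 0.
If it is in box 2 (prior 2/5): the host has no choice, probability 1; weight (2/5)·1 = 2/5.
If it is in box 3 (prior 2/5): the host has 2 equally likely choices, so probability 1/2; weight (2/5)·(1/2) = 1/5.
The weights sum to 3/5.
So P(the gold coin in box 2 | the host opened box 1) = (2/5) / (3/5) = 2/3.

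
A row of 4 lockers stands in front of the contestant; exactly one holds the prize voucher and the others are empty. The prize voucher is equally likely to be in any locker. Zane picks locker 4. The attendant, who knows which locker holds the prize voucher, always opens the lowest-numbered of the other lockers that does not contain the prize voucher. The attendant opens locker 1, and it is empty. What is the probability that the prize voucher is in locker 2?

Condition on the true location of the prize voucher.
If it is in locker 1 (prior 1/4): the attendant opened locker 1, so this case is ruled out; weight (1/4)·0 = 0.
If it is in any of lockers 2, 3, and 4 (prior 1/4 each): locker 1 is the lowest-numbered option available, probability 1; weight (1/4)·1 = 1/4 each.
The weights sum to 3/4.
So P(the prize voucher in locker 2 | the attendant opened locker 1) = (1/4) / (3/4) = 1/3.

1/3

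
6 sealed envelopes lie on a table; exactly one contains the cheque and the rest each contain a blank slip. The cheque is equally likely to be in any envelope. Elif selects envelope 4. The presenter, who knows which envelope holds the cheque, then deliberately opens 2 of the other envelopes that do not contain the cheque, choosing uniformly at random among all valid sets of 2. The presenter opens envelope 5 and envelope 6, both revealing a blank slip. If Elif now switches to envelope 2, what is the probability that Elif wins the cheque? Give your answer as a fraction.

Condition on the true location of the cheque.
If it is in any of envelopes 1, 2, and 3 (prior 1/6 each): the presenter has 6 equally likely choices, so probability 1/6; weight (1/6)·(1/6) = 1/36 each.
If it is in envelope 4 (prior 1/6): the presenter has 10 equally likely choices, so probability 1/10; weight (1/6)·(1/10) = 1/60.
If it is in either of envelopes 5 and 6 (prior 1/6 each): that envelope was opened and seen not to hold the prize — ruled out; weight (1/6)·0 = 0 each.
The weights sum to 1/10.
So P(the cheque in envelope 2 | the presenter opened envelope 5 and envelope 6) = (1/36) / (1/10) = 5/18.

5/18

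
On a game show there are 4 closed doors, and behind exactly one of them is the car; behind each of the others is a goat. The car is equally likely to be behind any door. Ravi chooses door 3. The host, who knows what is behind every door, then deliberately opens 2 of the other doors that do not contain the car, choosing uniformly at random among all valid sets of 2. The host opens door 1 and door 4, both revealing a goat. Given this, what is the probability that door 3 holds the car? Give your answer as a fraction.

1/4

Apply Bayes' rule, conditioning on where the car actually is.
If it is behind either of doors 1 and 4 (prior 1/4 each): that door was opened and seen not to hold the prize — ruled out; weight (1/4)·0 = 0 each.
If it is behind door 2 (prior 1/4): the host has no choice, probability 1; weight (1/4)·1 = 1/4.
If it is behind door 3 (prior 1/4): the host has 3 equally likely choices, so probability 1/3; weight (1/4)·(1/3) = 1/12.
The weights sum to 1/3.
So P(the car behind door 3 | the host opened door 1 and door 4) = (1/12) / (1/3) = 1/4.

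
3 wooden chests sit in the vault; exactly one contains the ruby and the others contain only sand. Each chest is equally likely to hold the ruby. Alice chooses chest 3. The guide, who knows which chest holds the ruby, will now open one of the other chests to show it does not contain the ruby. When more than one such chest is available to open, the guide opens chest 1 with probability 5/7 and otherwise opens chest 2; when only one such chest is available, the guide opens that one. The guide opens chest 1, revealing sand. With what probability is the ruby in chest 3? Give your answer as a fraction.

Apply Bayes' rule, conditioning on where the ruby actually is.
If it is in chest 1 (prior 1/3): the guide opened chest 1, so this case is ruled out; weight (1/3)·0 = 0.
If it is in chest 2 (prior 1/3): only chest 1 is available, probability 1; weight (1/3)·1 = 1/3.
If it is in chest 3 (prior 1/3): chest 1 is available, opened with probability 5/7; weight (1/3)·(5/7) = 5/21.
The weights sum to 4/7.
So P(the ruby in chest 3 | the guide opened chest 1) = (5/21) / (4/7) = 5/12.

5/12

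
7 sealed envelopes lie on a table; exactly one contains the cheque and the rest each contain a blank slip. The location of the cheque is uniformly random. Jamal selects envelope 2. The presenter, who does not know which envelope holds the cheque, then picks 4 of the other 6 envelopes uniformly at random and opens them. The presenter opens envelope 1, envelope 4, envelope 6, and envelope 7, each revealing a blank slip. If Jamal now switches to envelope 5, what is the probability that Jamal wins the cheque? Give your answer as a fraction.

Because the presenter chose which envelopes to open without knowing where the cheque is, the choice is independent of the prize location. Learning that none of the 4 opened envelopes holds the cheque simply rules out those 4 locations and leaves the remaining 3 envelopes still equally likely by symmetry.
So P(the cheque in envelope 5) = 1/3.

1/3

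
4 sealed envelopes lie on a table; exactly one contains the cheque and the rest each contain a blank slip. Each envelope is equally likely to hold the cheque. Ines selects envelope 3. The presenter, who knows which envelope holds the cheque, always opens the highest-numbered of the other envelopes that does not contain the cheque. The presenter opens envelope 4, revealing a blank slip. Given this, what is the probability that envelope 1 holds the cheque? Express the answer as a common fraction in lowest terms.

Apply Bayes' rule, conditioning on where the cheque actually is.
If it is in any of envelopes 1, 2, and 3 (prior 1/4 each): envelope 4 is the highest-numbered option available, probability 1; weight (1/4)·1 = 1/4 each.
If it is in envelope 4 (prior 1/4): the presenter opened envelope 4, so this case is ruled out; weight (1/4)·0 = 0.
The weights sum to 3/4.
So P(the cheque in envelope 1 | the presenter opened envelope 4) = (1/4) / (3/4) = 1/3.

1/3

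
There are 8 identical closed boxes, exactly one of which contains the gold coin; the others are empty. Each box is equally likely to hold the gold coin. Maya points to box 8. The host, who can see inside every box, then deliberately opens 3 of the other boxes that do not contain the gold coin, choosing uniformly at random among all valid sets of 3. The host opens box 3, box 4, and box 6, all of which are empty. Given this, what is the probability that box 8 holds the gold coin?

Apply Bayes' rule, conditioning on where the gold coin actually is.
If it is in any of boxes 1, 2, 5, and 7 (prior 1/8 each): the host has 20 equally likely choices, so probability 1/20; weight (1/8)·(1/20) = 1/160 each.
If it is in any of boxes 3, 4, and 6 (prior 1/8 each): that box was opened and seen not to hold the prize — ruled out; weight (1/8)·0 = 0 each.
If it is in box 8 (prior 1/8): the host has 35 equally likely choices, so probability 1/35; weight (1/8)·(1/35) = 1/280.
The weights sum to 1/35.
So P(the gold coin in box 8 | the host opened box 3, box 4, and box 6) = (1/280) / (1/35) = 1/8.

1/8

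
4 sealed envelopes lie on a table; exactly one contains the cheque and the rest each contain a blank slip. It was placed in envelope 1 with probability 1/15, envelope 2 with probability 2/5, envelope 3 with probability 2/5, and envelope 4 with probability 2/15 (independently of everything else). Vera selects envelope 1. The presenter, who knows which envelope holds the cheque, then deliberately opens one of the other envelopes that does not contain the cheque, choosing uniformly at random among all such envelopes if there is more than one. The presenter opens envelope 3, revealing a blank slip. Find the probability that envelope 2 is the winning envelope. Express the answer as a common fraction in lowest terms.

9/13

Condition on the true location of the cheque.
If it is in envelope 1 (prior 1/15): the presenter has 3 equally likely choices, so probability 1/3; weight (1/15)·(1/3) = 1/45.
If it is in envelope 2 (prior 2/5): the presenter has 2 equally likely choices, so probability 1/2; weight (2/5)·(1/2) = 1/5.
If it is in envelope 3 (prior 2/5): the presenter opened envelope 3, so this case is ruled out; weight (2/5)·0 = 0.
If it is in envelope 4 (prior 2/15): the presenter has 2 equally likely choices, so probability 1/2; weight (2/15)·(1/2) = 1/15.
The weights sum to 13/45.
So P(the cheque in envelope 2 | the presenter opened envelope 3) = (1/5) / (13/45) = 9/13.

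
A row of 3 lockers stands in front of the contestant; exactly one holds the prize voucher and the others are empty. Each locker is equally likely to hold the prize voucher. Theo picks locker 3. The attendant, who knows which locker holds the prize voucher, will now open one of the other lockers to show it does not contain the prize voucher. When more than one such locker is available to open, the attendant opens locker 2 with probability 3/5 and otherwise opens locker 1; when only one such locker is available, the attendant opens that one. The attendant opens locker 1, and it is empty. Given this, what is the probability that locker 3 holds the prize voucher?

2/7

Condition on the true location of the prize voucher.
If it is in locker 1 (prior 1/3): the attendant opened locker 1, so this case is ruled out; weight (1/3)·0 = 0.
If it is in locker 2 (prior 1/3): only locker 1 is available, probability 1; weight (1/3)·1 = 1/3.
If it is in locker 3 (prior 1/3): locker 2 is available but not opened, probability 2/5; weight (1/3)·(2/5) = 2/15.
The weights sum to 7/15.
So P(the prize voucher in locker 3 | the attendant opened locker 1) = (2/15) / (7/15) = 2/7.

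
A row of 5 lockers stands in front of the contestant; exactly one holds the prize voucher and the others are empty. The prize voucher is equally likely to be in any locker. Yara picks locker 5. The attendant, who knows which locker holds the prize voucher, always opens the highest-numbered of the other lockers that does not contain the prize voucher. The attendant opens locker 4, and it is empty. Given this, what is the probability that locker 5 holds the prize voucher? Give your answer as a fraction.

Consider each possible location of the prize voucher in turn.
If it is in any of lockers 1, 2, 3, and 5 (prior 1/5 each): locker 4 is the highest-numbered option available, probability 1; weight (1/5)·1 = 1/5 each.
If it is in locker 4 (prior 1/5): the attendant opened locker 4, so this case is ruled out; weight (1/5)·0 = 0.
The weights sum to 4/5.
So P(the prize voucher in locker 5 | the attendant opened locker 4) = (1/5) / (4/5) = 1/4.

1/4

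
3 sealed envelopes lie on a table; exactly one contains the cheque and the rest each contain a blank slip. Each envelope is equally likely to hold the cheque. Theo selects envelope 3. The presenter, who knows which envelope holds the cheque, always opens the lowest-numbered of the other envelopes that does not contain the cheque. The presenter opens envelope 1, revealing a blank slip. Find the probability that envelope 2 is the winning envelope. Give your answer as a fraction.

Apply Bayes' rule, conditioning on where the cheque actually is.
If it is in envelope 1 (prior 1/3): the presenter opened envelope 1, so this case is ruled out; weight (1/3)·0 = 0.
If it is in either of envelopes 2 and 3 (prior 1/3 each): envelope 1 is the lowest-numbered option available, probability 1; weight (1/3)·1 = 1/3 each.
The weights sum to 2/3.
So P(the cheque in envelope 2 | the presenter opened envelope 1) = (1/3) / (2/3) = 1/2.

1/2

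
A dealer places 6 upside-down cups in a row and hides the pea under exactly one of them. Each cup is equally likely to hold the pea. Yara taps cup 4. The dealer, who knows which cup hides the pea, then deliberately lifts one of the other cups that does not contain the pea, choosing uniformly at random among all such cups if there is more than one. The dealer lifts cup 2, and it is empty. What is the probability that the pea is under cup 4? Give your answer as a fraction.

Apply Bayes' rule, conditioning on where the pea actually is.
If it is under any of cups 1, 3, 5, and 6 (prior 1/6 each): the dealer has 4 equally likely choices, so probability 1/4; weight (1/6)·(1/4) = 1/24 each.
If it is under cup 2 (prior 1/6): the dealer opened cup 2, so this case is ruled out; weight (1/6)·0 = 0.
If it is under cup 4 (prior 1/6): the dealer has 5 equally likely choices, so probability 1/5; weight (1/6)·(1/5) = 1/30.
The weights sum to 1/5.
So P(the pea under cup 4 | the dealer opened cup 2) = (1/30) / (1/5) = 1/6.

1/6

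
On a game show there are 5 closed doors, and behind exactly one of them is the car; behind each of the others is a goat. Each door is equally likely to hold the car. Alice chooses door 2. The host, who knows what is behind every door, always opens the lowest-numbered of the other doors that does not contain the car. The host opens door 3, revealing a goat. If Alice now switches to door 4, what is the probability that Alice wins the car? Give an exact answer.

0

Consider each possible location of the car in turn.
If it is behind door 1 (prior 1/5): door 3 is the lowest-numbered option available, probability 1; weight (1/5)·1 = 1/5.
If it is behind any of doors 2, 4, and 5 (prior 1/5 each): the host would have opened door 1 instead, probability 0; weight (1/5)·0 = 0 each.
If it is behind door 3 (prior 1/5): the host opened door 3, so this case is ruled out; weight (1/5)·0 = 0.
The weights sum to 1/5.
So P(the car behind door 4 | the host opened door 3) = 0 / (1/5) = 0.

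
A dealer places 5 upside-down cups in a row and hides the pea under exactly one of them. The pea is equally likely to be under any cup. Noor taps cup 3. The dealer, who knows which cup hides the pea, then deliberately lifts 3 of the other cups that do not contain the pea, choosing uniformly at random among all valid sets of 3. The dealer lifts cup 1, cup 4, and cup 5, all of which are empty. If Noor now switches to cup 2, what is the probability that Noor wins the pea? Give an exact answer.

4/5

Apply Bayes' rule, conditioning on where the pea actually is.
If it is under any of cups 1, 4, and 5 (prior 1/5 each): that cup was opened and seen not to hold the prize — ruled out; weight (1/5)·0 = 0 each.
If it is under cup 2 (prior 1/5): the dealer has no choice, probability 1; weight (1/5)·1 = 1/5.
If it is under cup 3 (prior 1/5): the dealer has 4 equally likely choices, so probability 1/4; weight (1/5)·(1/4) = 1/20.
The weights sum to 1/4.
So P(the pea under cup 2 | the dealer opened cup 1, cup 4, and cup 5) = (1/5) / (1/4) = 4/5.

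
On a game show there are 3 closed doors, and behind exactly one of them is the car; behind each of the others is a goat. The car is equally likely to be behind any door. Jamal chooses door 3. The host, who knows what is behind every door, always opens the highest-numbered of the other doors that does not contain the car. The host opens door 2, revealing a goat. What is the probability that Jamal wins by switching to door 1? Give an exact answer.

Consider each possible location of the car in turn.
If it is behind either of doors 1 and 3 (prior 1/3 each): door 2 is the highest-numbered option available, probability 1; weight (1/3)·1 = 1/3 each.
If it is behind door 2 (prior 1/3): the host opened door 2, so this case is ruled out; weight (1/3)·0 = 0.
The weights sum to 2/3.
So P(the car behind door 1 | the host opened door 2) = (1/3) / (2/3) = 1/2.

1/2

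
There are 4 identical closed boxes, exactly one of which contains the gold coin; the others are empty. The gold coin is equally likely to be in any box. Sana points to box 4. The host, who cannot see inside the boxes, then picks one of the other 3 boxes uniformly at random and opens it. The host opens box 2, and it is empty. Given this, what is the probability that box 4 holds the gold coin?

1/3

Consider each possible location of the gold coin in turn.
If it is in any of boxes 1, 3, and 4 (prior 1/4 each): the host picks box 2 with probability 1/3 regardless, and it is not the prize; weight (1/4)·(1/3) = 1/12 each.
If it is in box 2 (prior 1/4): the host opened box 2, so this case is ruled out; weight (1/4)·0 = 0.
The weights sum to 1/4.
So P(the gold coin in box 4 | the host opened box 2) = (1/12) / (1/4) = 1/3.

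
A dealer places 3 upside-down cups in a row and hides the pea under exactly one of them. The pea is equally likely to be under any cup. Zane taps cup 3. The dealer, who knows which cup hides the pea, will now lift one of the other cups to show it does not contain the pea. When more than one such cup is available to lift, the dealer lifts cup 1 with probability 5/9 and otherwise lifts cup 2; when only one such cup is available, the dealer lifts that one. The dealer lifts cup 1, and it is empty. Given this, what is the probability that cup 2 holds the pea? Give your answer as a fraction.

9/14

Condition on the true location of the pea.
If it is under cup 1 (prior 1/3): the dealer opened cup 1, so this case is ruled out; weight (1/3)·0 = 0.
If it is under cup 2 (prior 1/3): only cup 1 is available, probability 1; weight (1/3)·1 = 1/3.
If it is under cup 3 (prior 1/3): cup 1 is available, opened with probability 5/9; weight (1/3)·(5/9) = 5/27.
The weights sum to 14/27.
So P(the pea under cup 2 | the dealer opened cup 1) = (1/3) / (14/27) = 9/14.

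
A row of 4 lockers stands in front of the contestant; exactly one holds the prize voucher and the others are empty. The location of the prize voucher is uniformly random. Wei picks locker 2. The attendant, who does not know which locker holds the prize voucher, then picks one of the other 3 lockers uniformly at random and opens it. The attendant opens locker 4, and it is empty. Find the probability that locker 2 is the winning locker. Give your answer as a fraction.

Because the attendant chose which locker to open without knowing where the prize voucher is, the choice is independent of the prize location. Learning that locker 4 does not hold the prize voucher simply rules out that one location and leaves the remaining 3 lockers still equally likely by symmetry.
So P(the prize voucher in locker 2) = 1/3.

1/3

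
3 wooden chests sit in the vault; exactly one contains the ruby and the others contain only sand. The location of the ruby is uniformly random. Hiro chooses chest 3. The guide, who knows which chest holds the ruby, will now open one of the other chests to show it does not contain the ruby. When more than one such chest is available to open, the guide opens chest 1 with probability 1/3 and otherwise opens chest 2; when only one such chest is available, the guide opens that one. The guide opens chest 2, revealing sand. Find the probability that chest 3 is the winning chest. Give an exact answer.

Consider each possible location of the ruby in turn.
If it is in chest 1 (prior 1/3): only chest 2 is available, probability 1; weight (1/3)·1 = 1/3.
If it is in chest 2 (prior 1/3): the guide opened chest 2, so this case is ruled out; weight (1/3)·0 = 0.
If it is in chest 3 (prior 1/3): chest 1 is available but not opened, probability 2/3; weight (1/3)·(2/3) = 2/9.
The weights sum to 5/9.
So P(the ruby in chest 3 | the guide opened chest 2) = (2/9) / (5/9) = 2/5.

2/5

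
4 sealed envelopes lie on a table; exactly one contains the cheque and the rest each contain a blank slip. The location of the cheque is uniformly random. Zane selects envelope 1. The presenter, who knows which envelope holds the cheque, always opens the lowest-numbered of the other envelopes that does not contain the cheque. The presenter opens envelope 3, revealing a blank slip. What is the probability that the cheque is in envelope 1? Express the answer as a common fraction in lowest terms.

0

Apply Bayes' rule, conditioning on where the cheque actually is.
If it is in either of envelopes 1 and 4 (prior 1/4 each): the presenter would have opened envelope 2 instead, probability 0; weight (1/4)·0 = 0 each.
If it is in envelope 2 (prior 1/4): envelope 3 is the lowest-numbered option available, probability 1; weight (1/4)·1 = 1/4.
If it is in envelope 3 (prior 1/4): the presenter opened envelope 3, so this case is ruled out; weight (1/4)·0 = 0.
The weights sum to 1/4.
So P(the cheque in envelope 1 | the presenter opened envelope 3) = 0 / (1/4) = 0.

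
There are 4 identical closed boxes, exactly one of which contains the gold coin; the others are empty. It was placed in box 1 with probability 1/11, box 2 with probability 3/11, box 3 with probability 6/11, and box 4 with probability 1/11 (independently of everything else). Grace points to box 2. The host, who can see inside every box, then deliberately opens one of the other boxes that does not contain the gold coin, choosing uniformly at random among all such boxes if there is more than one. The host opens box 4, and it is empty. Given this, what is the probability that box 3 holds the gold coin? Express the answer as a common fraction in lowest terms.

Condition on the true location of the gold coin.
If it is in box 1 (prior 1/11): the host has 2 equally likely choices, so probability 1/2; weight (1/11)·(1/2) = 1/22.
If it is in box 2 (prior 3/11): the host has 3 equally likely choices, so probability 1/3; weight (3/11)·(1/3) = 1/11.
If it is in box 3 (prior 6/11): the host has 2 equally likely choices, so probability 1/2; weight (6/11)·(1/2) = 3/11.
If it is in box 4 (prior 1/11): the host opened box 4, so this case is ruled out; weight (1/11)·0 = 0.
The weights sum to 9/22.
So P(the gold coin in box 3 | the host opened box 4) = (3/11) / (9/22) = 2/3.

2/3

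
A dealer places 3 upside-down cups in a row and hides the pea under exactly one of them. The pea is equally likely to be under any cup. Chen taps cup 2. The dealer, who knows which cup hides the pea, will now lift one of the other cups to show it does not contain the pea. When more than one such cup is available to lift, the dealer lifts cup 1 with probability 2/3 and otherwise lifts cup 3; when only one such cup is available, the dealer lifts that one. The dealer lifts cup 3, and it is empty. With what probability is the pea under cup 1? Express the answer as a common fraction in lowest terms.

3/4

Condition on the true location of the pea.
If it is under cup 1 (prior 1/3): only cup 3 is available, probability 1; weight (1/3)·1 = 1/3.
If it is under cup 2 (prior 1/3): cup 1 is available but not opened, probability 1/3; weight (1/3)·(1/3) = 1/9.
If it is under cup 3 (prior 1/3): the dealer opened cup 3, so this case is ruled out; weight (1/3)·0 = 0.
The weights sum to 4/9.
So P(the pea under cup 1 | the dealer opened cup 3) = (1/3) / (4/9) = 3/4.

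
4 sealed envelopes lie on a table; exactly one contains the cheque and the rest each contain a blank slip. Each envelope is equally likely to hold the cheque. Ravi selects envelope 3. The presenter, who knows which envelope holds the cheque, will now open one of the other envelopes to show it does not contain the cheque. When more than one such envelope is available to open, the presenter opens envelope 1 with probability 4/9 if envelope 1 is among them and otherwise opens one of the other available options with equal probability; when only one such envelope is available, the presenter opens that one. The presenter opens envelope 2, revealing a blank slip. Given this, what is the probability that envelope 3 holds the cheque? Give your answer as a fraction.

Condition on the true location of the cheque.
If it is in envelope 1 (prior 1/4): envelope 1 holds the prize so is unavailable; the presenter chooses uniformly among the 2 others, probability 1/2; weight (1/4)·(1/2) = 1/8.
If it is in envelope 2 (prior 1/4): the presenter opened envelope 2, so this case is ruled out; weight (1/4)·0 = 0.
If it is in envelope 3 (prior 1/4): envelope 1 is available but not opened; envelope 2 gets probability (1 − 4/9)/2 = 5/18; weight (1/4)·(5/18) = 5/72.
If it is in envelope 4 (prior 1/4): envelope 1 is available but not opened, probability 5/9; weight (1/4)·(5/9) = 5/36.
The weights sum to 1/3.
So P(the cheque in envelope 3 | the presenter opened envelope 2) = (5/72) / (1/3) = 5/24.

5/24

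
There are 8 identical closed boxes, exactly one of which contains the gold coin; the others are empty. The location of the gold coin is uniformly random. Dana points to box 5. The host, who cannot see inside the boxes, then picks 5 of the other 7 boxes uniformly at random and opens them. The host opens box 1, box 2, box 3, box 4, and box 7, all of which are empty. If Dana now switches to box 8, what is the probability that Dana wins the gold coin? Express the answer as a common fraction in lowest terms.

Because the host chose which boxes to open without knowing where the gold coin is, the choice is independent of the prize location. Learning that none of the 5 opened boxes holds the gold coin simply rules out those 5 locations and leaves the remaining 3 boxes still equally likely by symmetry.
So P(the gold coin in box 8) = 1/3.

1/3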